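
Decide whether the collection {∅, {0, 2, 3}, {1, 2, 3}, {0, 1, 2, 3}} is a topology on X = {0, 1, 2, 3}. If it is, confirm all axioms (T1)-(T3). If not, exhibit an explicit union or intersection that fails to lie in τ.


τ is NOT a topology on X.

Axiom (T1): ∅ ∈ τ? Yes; X ∈ τ? Yes.
Axiom (T2/T3): check pairwise unions and intersections of members of τ.
Counterexample for (T3): {0, 2, 3} ∩ {1, 2, 3} = {2, 3} ∉ τ. Therefore τ is NOT a topology.


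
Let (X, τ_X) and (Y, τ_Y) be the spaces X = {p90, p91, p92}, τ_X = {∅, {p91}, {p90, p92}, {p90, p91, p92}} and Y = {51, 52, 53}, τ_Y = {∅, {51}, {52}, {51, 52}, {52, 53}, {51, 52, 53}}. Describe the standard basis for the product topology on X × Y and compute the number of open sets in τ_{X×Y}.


Basis B = {∅ × ∅, {p91} × {51}, {p91} × {52}, {p90, p92} × {51}, {p90, p92} × {52}, {p91} × {51, 52}, {p91} × {52, 53}, {p90, p91, p92} × {51}, {p90, p91, p92} × {52}, {p91} × {51, 52, 53}, {p90, p92} × {51, 52}, {p90, p92} × {52, 53}, {p90, p92} × {51, 52, 53}, {p90, p91, p92} × {51, 52}, {p90, p91, p92} × {52, 53}, {p90, p91, p92} × {51, 52, 53}}; |τ_{X×Y}| = 36.

Enumerate products U × V with U ∈ τ_X, V ∈ τ_Y (deduplicated):
  ∅ × ∅ = {} (∅)
  {p91} × {51} = {(p91,51)}
  {p91} × {52} = {(p91,52)}
  {p90, p92} × {51} = {(p90,51), (p92,51)}
  {p90, p92} × {52} = {(p90,52), (p92,52)}
  {p91} × {51, 52} = {(p91,51), (p91,52)}
  {p91} × {52, 53} = {(p91,52), (p91,53)}
  {p90, p91, p92} × {51} = {(p90,51), (p91,51), (p92,51)}
  {p90, p91, p92} × {52} = {(p90,52), (p91,52), (p92,52)}
  {p91} × {51, 52, 53} = {(p91,51), (p91,52), (p91,53)}
  {p90, p92} × {51, 52} = {(p90,51), (p90,52), (p92,51), (p92,52)}
  {p90, p92} × {52, 53} = {(p90,52), (p90,53), (p92,52), (p92,53)}
  {p90, p92} × {51, 52, 53} = {(p90,51), (p90,52), (p90,53), (p92,51), (p92,52), (p92,53)}
  {p90, p91, p92} × {51, 52} = {(p90,51), (p90,52), (p91,51), (p91,52), (p92,51), (p92,52)}
  {p90, p91, p92} × {52, 53} = {(p90,52), (p90,53), (p91,52), (p91,53), (p92,52), (p92,53)}
  {p90, p91, p92} × {51, 52, 53} = {(p90,51), (p90,52), (p90,53), (p91,51), (p91,52), (p91,53), (p92,51), (p92,52), (p92,53)}
These 16 distinct sets form the basis B.
Close under arbitrary unions to get τ_{X×Y}; counting gives |τ_{X×Y}| = 36.


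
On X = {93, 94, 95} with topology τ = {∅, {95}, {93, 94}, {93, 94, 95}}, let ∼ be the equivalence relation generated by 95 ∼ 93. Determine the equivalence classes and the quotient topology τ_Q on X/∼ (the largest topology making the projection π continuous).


X/∼ = {[93=95], [94]}; |τ_Q| = 2.

Equivalence classes: [93=95], [94].
Quotient map π: X → X/∼ sends 93 ↦ [93=95], 94 ↦ [94], 95 ↦ [93=95].
For each subset V ⊆ X/∼, compute π^{-1}(V) ⊆ X and check whether π^{-1}(V) ∈ τ. V is open in τ_Q iff π^{-1}(V) ∈ τ.
  V = {}: π^{-1}(V) = ∅ ∈ τ ✓.
  V = {[93=95]}: π^{-1}(V) = {93, 95} ∉ τ ✗.
  V = {[94]}: π^{-1}(V) = {94} ∉ τ ✗.
  V = {[93=95], [94]}: π^{-1}(V) = {93, 94, 95} ∈ τ ✓.
Open sets in the quotient: τ_Q = {{}, {[93=95], [94]}} (2 elements).


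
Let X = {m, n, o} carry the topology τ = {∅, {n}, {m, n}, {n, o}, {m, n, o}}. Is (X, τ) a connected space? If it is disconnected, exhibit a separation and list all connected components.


(X, τ) is connected.

Find clopen sets (U ∈ τ with X ∖ U ∈ τ):
  U = ∅, X ∖ U = {m, n, o} — both open, so U is clopen.
  U = {m, n, o}, X ∖ U = ∅ — both open, so U is clopen.
Only trivial clopens (∅ and X) exist, so (X, τ) is connected.
Compute connected components by grouping points that agree on all clopens:
  component: {m, n, o}


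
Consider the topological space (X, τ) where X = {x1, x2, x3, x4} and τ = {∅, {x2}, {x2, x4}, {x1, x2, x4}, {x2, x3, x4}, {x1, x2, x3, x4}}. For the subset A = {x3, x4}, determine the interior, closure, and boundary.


int(A) = ∅, cl(A) = {x1, x3, x4}, ∂A = {x1, x3, x4}.

Closed sets in (X, τ) are complements of opens:
  closed(X, τ) = {∅, {x1}, {x3}, {x1, x3}, {x1, x3, x4}, {x1, x2, x3, x4}}.
int(A) = ⋃ {U ∈ τ : U ⊆ A}. Opens contained in A: ∅.
Taking the union of these: int(A) = ∅.
cl(A) = ⋂ {C closed : A ⊆ C}. Closed sets containing A: {x1, x3, x4}, {x1, x2, x3, x4}.
Intersecting these: cl(A) = {x1, x3, x4}.
∂A = cl(A) ∖ int(A) = {x1, x3, x4} ∖ ∅ = {x1, x3, x4}.


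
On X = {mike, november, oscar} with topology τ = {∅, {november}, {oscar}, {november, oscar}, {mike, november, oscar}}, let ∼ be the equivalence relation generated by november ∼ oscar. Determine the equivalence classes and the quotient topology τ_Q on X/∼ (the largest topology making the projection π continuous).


X/∼ = {[mike], [november=oscar]}; |τ_Q| = 3.

Equivalence classes: [mike], [november=oscar].
Quotient map π: X → X/∼ sends mike ↦ [mike], november ↦ [november=oscar], oscar ↦ [november=oscar].
For each subset V ⊆ X/∼, compute π^{-1}(V) ⊆ X and check whether π^{-1}(V) ∈ τ. V is open in τ_Q iff π^{-1}(V) ∈ τ.
  V = {}: π^{-1}(V) = ∅ ∈ τ ✓.
  V = {[mike]}: π^{-1}(V) = {mike} ∉ τ ✗.
  V = {[november=oscar]}: π^{-1}(V) = {november, oscar} ∈ τ ✓.
  V = {[mike], [november=oscar]}: π^{-1}(V) = {mike, november, oscar} ∈ τ ✓.
Open sets in the quotient: τ_Q = {{}, {[november=oscar]}, {[mike], [november=oscar]}} (3 elements).


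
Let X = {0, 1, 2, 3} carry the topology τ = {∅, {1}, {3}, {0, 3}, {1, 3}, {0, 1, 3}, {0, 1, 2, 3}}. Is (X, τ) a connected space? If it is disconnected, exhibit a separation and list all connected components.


(X, τ) is connected.

Find clopen sets (U ∈ τ with X ∖ U ∈ τ):
  U = ∅, X ∖ U = {0, 1, 2, 3} — both open, so U is clopen.
  U = {0, 1, 2, 3}, X ∖ U = ∅ — both open, so U is clopen.
Only trivial clopens (∅ and X) exist, so (X, τ) is connected.
Compute connected components by grouping points that agree on all clopens:
  component: {0, 1, 2, 3}


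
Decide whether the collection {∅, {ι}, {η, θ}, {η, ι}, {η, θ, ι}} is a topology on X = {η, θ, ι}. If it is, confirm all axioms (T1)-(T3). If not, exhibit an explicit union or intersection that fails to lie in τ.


τ is NOT a topology on X.

Axiom (T1): ∅ ∈ τ? Yes; X ∈ τ? Yes.
Axiom (T2/T3): check pairwise unions and intersections of members of τ.
Counterexample for (T3): {η, θ} ∩ {η, ι} = {η} ∉ τ. Therefore τ is NOT a topology.


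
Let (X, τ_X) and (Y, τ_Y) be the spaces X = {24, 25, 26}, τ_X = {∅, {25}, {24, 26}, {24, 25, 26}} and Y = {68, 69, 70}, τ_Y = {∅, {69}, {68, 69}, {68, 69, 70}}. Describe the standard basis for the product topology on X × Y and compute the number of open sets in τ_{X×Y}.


Basis B = {∅ × ∅, {25} × {69}, {24, 26} × {69}, {25} × {68, 69}, {24, 25, 26} × {69}, {25} × {68, 69, 70}, {24, 26} × {68, 69}, {24, 26} × {68, 69, 70}, {24, 25, 26} × {68, 69}, {24, 25, 26} × {68, 69, 70}}; |τ_{X×Y}| = 16.

Enumerate products U × V with U ∈ τ_X, V ∈ τ_Y (deduplicated):
  ∅ × ∅ = {} (∅)
  {25} × {69} = {(25,69)}
  {24, 26} × {69} = {(24,69), (26,69)}
  {25} × {68, 69} = {(25,68), (25,69)}
  {24, 25, 26} × {69} = {(24,69), (25,69), (26,69)}
  {25} × {68, 69, 70} = {(25,68), (25,69), (25,70)}
  {24, 26} × {68, 69} = {(24,68), (24,69), (26,68), (26,69)}
  {24, 26} × {68, 69, 70} = {(24,68), (24,69), (24,70), (26,68), (26,69), (26,70)}
  {24, 25, 26} × {68, 69} = {(24,68), (24,69), (25,68), (25,69), (26,68), (26,69)}
  {24, 25, 26} × {68, 69, 70} = {(24,68), (24,69), (24,70), (25,68), (25,69), (25,70), (26,68), (26,69), (26,70)}
These 10 distinct sets form the basis B.
Close under arbitrary unions to get τ_{X×Y}; counting gives |τ_{X×Y}| = 16.


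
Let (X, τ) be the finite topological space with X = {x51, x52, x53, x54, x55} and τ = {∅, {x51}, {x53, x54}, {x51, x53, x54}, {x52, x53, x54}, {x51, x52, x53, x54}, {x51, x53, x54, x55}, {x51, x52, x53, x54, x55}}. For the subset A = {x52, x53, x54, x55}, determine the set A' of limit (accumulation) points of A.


A' = {x52, x53, x54, x55}

For each x ∈ X, list the open sets U ∈ τ with x ∈ U, then check whether U ∩ (A ∖ {x}) ≠ ∅ for every such U.
  x = x51: open {x51} ∋ x has {x51} ∩ (A ∖ {x51}) = ∅, so x is NOT a limit point.
  x = x52: opens ∋ x are {x52, x53, x54}, {x51, x52, x53, x54}, {x51, x52, x53, x54, x55}; each meets A ∖ {x52}, so x IS a limit point.
  x = x53: opens ∋ x are {x53, x54}, {x51, x53, x54}, {x52, x53, x54}, {x51, x52, x53, x54}, {x51, x53, x54, x55}, {x51, x52, x53, x54, x55}; each meets A ∖ {x53}, so x IS a limit point.
  x = x54: opens ∋ x are {x53, x54}, {x51, x53, x54}, {x52, x53, x54}, {x51, x52, x53, x54}, {x51, x53, x54, x55}, {x51, x52, x53, x54, x55}; each meets A ∖ {x54}, so x IS a limit point.
  x = x55: opens ∋ x are {x51, x53, x54, x55}, {x51, x52, x53, x54, x55}; each meets A ∖ {x55}, so x IS a limit point.
Collecting: A' = {x52, x53, x54, x55}.


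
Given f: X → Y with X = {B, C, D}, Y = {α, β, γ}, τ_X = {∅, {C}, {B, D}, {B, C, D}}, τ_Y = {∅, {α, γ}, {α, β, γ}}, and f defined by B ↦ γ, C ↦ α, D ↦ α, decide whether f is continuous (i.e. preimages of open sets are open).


f IS continuous.

Compute f^{-1}(U) for each U ∈ τ_Y:
  U = ∅: f^{-1}(U) = ∅ ∈ τ_X ✓.
  U = {α, γ}: f^{-1}(U) = {B, C, D} ∈ τ_X ✓.
  U = {α, β, γ}: f^{-1}(U) = {B, C, D} ∈ τ_X ✓.
Every preimage lies in τ_X, so f IS continuous.


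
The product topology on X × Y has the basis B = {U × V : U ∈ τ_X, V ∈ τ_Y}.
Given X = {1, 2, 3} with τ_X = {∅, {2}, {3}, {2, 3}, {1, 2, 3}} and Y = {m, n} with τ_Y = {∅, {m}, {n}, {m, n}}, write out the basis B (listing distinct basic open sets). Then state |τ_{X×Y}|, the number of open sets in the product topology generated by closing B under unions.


Basis B = {∅ × ∅, {2} × {m}, {2} × {n}, {3} × {m}, {3} × {n}, {2} × {m, n}, {2, 3} × {m}, {2, 3} × {n}, {3} × {m, n}, {1, 2, 3} × {m}, {1, 2, 3} × {n}, {2, 3} × {m, n}, {1, 2, 3} × {m, n}}; |τ_{X×Y}| = 25.

Enumerate products U × V with U ∈ τ_X, V ∈ τ_Y (deduplicated):
  ∅ × ∅ = {} (∅)
  {2} × {m} = {(2,m)}
  {2} × {n} = {(2,n)}
  {3} × {m} = {(3,m)}
  {3} × {n} = {(3,n)}
  {2} × {m, n} = {(2,m), (2,n)}
  {2, 3} × {m} = {(2,m), (3,m)}
  {2, 3} × {n} = {(2,n), (3,n)}
  {3} × {m, n} = {(3,m), (3,n)}
  {1, 2, 3} × {m} = {(1,m), (2,m), (3,m)}
  {1, 2, 3} × {n} = {(1,n), (2,n), (3,n)}
  {2, 3} × {m, n} = {(2,m), (2,n), (3,m), (3,n)}
  {1, 2, 3} × {m, n} = {(1,m), (1,n), (2,m), (2,n), (3,m), (3,n)}
These 13 distinct sets form the basis B.
Close under arbitrary unions to get τ_{X×Y}; counting gives |τ_{X×Y}| = 25.


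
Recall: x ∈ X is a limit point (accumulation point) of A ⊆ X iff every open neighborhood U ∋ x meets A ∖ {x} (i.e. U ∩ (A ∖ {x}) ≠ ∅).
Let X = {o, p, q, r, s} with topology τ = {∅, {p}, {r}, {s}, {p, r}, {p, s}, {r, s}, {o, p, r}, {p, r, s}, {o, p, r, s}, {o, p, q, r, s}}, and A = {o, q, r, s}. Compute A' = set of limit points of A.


A' = {o, q}

For each x ∈ X, list the open sets U ∈ τ with x ∈ U, then check whether U ∩ (A ∖ {x}) ≠ ∅ for every such U.
  x = o: opens ∋ x are {o, p, r}, {o, p, r, s}, {o, p, q, r, s}; each meets A ∖ {o}, so x IS a limit point.
  x = p: open {p} ∋ x has {p} ∩ (A ∖ {p}) = ∅, so x is NOT a limit point.
  x = q: opens ∋ x are {o, p, q, r, s}; each meets A ∖ {q}, so x IS a limit point.
  x = r: open {r} ∋ x has {r} ∩ (A ∖ {r}) = ∅, so x is NOT a limit point.
  x = s: open {s} ∋ x has {s} ∩ (A ∖ {s}) = ∅, so x is NOT a limit point.
Collecting: A' = {o, q}.


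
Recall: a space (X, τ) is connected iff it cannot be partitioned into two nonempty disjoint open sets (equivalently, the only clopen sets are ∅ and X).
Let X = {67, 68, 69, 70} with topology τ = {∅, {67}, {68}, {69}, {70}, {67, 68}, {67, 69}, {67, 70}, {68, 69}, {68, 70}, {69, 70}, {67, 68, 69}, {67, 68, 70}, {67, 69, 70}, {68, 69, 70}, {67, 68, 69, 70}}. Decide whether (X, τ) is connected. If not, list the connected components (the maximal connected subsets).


(X, τ) is disconnected; components = [{67}, {68}, {69}, {70}].

Find clopen sets (U ∈ τ with X ∖ U ∈ τ):
  U = ∅, X ∖ U = {67, 68, 69, 70} — both open, so U is clopen.
  U = {67}, X ∖ U = {68, 69, 70} — both open, so U is clopen.
  U = {68}, X ∖ U = {67, 69, 70} — both open, so U is clopen.
  U = {69}, X ∖ U = {67, 68, 70} — both open, so U is clopen.
  U = {70}, X ∖ U = {67, 68, 69} — both open, so U is clopen.
  U = {67, 68}, X ∖ U = {69, 70} — both open, so U is clopen.
  U = {67, 69}, X ∖ U = {68, 70} — both open, so U is clopen.
  U = {67, 70}, X ∖ U = {68, 69} — both open, so U is clopen.
  U = {68, 69}, X ∖ U = {67, 70} — both open, so U is clopen.
  U = {68, 70}, X ∖ U = {67, 69} — both open, so U is clopen.
  U = {69, 70}, X ∖ U = {67, 68} — both open, so U is clopen.
  U = {67, 68, 69}, X ∖ U = {70} — both open, so U is clopen.
  U = {67, 68, 70}, X ∖ U = {69} — both open, so U is clopen.
  U = {67, 69, 70}, X ∖ U = {68} — both open, so U is clopen.
  U = {68, 69, 70}, X ∖ U = {67} — both open, so U is clopen.
  U = {67, 68, 69, 70}, X ∖ U = ∅ — both open, so U is clopen.
Nontrivial clopen(s) exist: e.g. {68, 69, 70}. So (X, τ) is disconnected.
Compute connected components by grouping points that agree on all clopens:
  component: {67}
  component: {68}
  component: {69}
  component: {70}


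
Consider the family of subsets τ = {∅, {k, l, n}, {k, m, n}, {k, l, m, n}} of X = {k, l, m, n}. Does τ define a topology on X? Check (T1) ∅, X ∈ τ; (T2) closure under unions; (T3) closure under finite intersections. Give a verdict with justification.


τ is NOT a topology on X.

Axiom (T1): ∅ ∈ τ? Yes; X ∈ τ? Yes.
Axiom (T2/T3): check pairwise unions and intersections of members of τ.
Counterexample for (T3): {k, l, n} ∩ {k, m, n} = {k, n} ∉ τ. Therefore τ is NOT a topology.


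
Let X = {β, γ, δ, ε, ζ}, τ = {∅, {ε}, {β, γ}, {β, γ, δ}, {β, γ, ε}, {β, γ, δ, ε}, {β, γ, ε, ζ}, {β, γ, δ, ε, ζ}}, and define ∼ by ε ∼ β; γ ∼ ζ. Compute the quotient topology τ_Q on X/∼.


X/∼ = {[β=ε], [γ=ζ], [δ]}; |τ_Q| = 3.

Equivalence classes: [β=ε], [γ=ζ], [δ].
Quotient map π: X → X/∼ sends β ↦ [β=ε], γ ↦ [γ=ζ], δ ↦ [δ], ε ↦ [β=ε], ζ ↦ [γ=ζ].
For each subset V ⊆ X/∼, compute π^{-1}(V) ⊆ X and check whether π^{-1}(V) ∈ τ. V is open in τ_Q iff π^{-1}(V) ∈ τ.
  V = {}: π^{-1}(V) = ∅ ∈ τ ✓.
  V = {[β=ε]}: π^{-1}(V) = {β, ε} ∉ τ ✗.
  V = {[γ=ζ]}: π^{-1}(V) = {γ, ζ} ∉ τ ✗.
  V = {[β=ε], [γ=ζ]}: π^{-1}(V) = {β, γ, ε, ζ} ∈ τ ✓.
  V = {[δ]}: π^{-1}(V) = {δ} ∉ τ ✗.
  V = {[β=ε], [δ]}: π^{-1}(V) = {β, δ, ε} ∉ τ ✗.
  V = {[γ=ζ], [δ]}: π^{-1}(V) = {γ, δ, ζ} ∉ τ ✗.
  V = {[β=ε], [γ=ζ], [δ]}: π^{-1}(V) = {β, γ, δ, ε, ζ} ∈ τ ✓.
Open sets in the quotient: τ_Q = {{}, {[β=ε], [γ=ζ]}, {[β=ε], [γ=ζ], [δ]}} (3 elements).


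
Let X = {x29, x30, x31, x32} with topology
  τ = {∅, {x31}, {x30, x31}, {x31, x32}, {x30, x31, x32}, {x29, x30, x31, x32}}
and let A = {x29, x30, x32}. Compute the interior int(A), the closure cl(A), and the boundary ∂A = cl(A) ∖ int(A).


int(A) = ∅, cl(A) = {x29, x30, x32}, ∂A = {x29, x30, x32}.

Closed sets in (X, τ) are complements of opens:
  closed(X, τ) = {∅, {x29}, {x29, x30}, {x29, x32}, {x29, x30, x32}, {x29, x30, x31, x32}}.
int(A) = ⋃ {U ∈ τ : U ⊆ A}. Opens contained in A: ∅.
Taking the union of these: int(A) = ∅.
cl(A) = ⋂ {C closed : A ⊆ C}. Closed sets containing A: {x29, x30, x32}, {x29, x30, x31, x32}.
Intersecting these: cl(A) = {x29, x30, x32}.
∂A = cl(A) ∖ int(A) = {x29, x30, x32} ∖ ∅ = {x29, x30, x32}.


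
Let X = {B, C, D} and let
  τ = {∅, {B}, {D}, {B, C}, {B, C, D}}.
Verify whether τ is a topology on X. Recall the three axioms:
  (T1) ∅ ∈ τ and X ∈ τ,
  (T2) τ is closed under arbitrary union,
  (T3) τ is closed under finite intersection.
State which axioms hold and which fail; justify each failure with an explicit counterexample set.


τ is NOT a topology on X.

Axiom (T1): ∅ ∈ τ? Yes; X ∈ τ? Yes.
Axiom (T2/T3): check pairwise unions and intersections of members of τ.
Counterexample for (T2): {B} ∪ {D} = {B, D} ∉ τ. Therefore τ is NOT a topology.


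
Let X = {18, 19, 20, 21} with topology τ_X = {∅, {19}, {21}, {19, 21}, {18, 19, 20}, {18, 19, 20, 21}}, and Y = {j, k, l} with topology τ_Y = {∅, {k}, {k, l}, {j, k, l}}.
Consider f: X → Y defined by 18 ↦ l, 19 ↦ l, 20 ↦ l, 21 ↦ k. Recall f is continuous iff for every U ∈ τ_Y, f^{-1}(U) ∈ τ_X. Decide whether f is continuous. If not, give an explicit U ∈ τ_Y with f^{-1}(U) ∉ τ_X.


f IS continuous.

Compute f^{-1}(U) for each U ∈ τ_Y:
  U = ∅: f^{-1}(U) = ∅ ∈ τ_X ✓.
  U = {k}: f^{-1}(U) = {21} ∈ τ_X ✓.
  U = {k, l}: f^{-1}(U) = {18, 19, 20, 21} ∈ τ_X ✓.
  U = {j, k, l}: f^{-1}(U) = {18, 19, 20, 21} ∈ τ_X ✓.
Every preimage lies in τ_X, so f IS continuous.


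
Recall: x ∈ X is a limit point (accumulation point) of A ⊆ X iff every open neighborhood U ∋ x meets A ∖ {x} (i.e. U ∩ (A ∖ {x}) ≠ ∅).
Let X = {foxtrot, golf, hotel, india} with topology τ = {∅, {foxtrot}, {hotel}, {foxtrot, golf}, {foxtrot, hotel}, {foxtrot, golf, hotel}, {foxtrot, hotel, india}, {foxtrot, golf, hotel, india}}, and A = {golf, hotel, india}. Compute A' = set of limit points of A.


A' = {india}

For each x ∈ X, list the open sets U ∈ τ with x ∈ U, then check whether U ∩ (A ∖ {x}) ≠ ∅ for every such U.
  x = foxtrot: open {foxtrot} ∋ x has {foxtrot} ∩ (A ∖ {foxtrot}) = ∅, so x is NOT a limit point.
  x = golf: open {foxtrot, golf} ∋ x has {foxtrot, golf} ∩ (A ∖ {golf}) = ∅, so x is NOT a limit point.
  x = hotel: open {hotel} ∋ x has {hotel} ∩ (A ∖ {hotel}) = ∅, so x is NOT a limit point.
  x = india: opens ∋ x are {foxtrot, hotel, india}, {foxtrot, golf, hotel, india}; each meets A ∖ {india}, so x IS a limit point.
Collecting: A' = {india}.


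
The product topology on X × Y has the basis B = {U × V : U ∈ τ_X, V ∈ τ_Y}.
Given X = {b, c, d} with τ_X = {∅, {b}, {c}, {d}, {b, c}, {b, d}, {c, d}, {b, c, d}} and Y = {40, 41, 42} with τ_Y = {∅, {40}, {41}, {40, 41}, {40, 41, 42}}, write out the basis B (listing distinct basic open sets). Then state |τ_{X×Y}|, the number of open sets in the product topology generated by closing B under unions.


Basis B = {∅ × ∅, {b} × {40}, {b} × {41}, {c} × {40}, {c} × {41}, {d} × {40}, {d} × {41}, {b} × {40, 41}, {b, c} × {40}, {b, d} × {40}, {b, c} × {41}, {b, d} × {41}, {c} × {40, 41}, {c, d} × {40}, {c, d} × {41}, {d} × {40, 41}, {b} × {40, 41, 42}, {b, c, d} × {40}, {b, c, d} × {41}, {c} × {40, 41, 42}, {d} × {40, 41, 42}, {b, c} × {40, 41}, {b, d} × {40, 41}, {c, d} × {40, 41}, {b, c} × {40, 41, 42}, {b, d} × {40, 41, 42}, {b, c, d} × {40, 41}, {c, d} × {40, 41, 42}, {b, c, d} × {40, 41, 42}}; |τ_{X×Y}| = 125.

Enumerate products U × V with U ∈ τ_X, V ∈ τ_Y (deduplicated):
  ∅ × ∅ = {} (∅)
  {b} × {40} = {(b,40)}
  {b} × {41} = {(b,41)}
  {c} × {40} = {(c,40)}
  {c} × {41} = {(c,41)}
  {d} × {40} = {(d,40)}
  {d} × {41} = {(d,41)}
  {b} × {40, 41} = {(b,40), (b,41)}
  {b, c} × {40} = {(b,40), (c,40)}
  {b, d} × {40} = {(b,40), (d,40)}
  {b, c} × {41} = {(b,41), (c,41)}
  {b, d} × {41} = {(b,41), (d,41)}
  {c} × {40, 41} = {(c,40), (c,41)}
  {c, d} × {40} = {(c,40), (d,40)}
  {c, d} × {41} = {(c,41), (d,41)}
  {d} × {40, 41} = {(d,40), (d,41)}
  {b} × {40, 41, 42} = {(b,40), (b,41), (b,42)}
  {b, c, d} × {40} = {(b,40), (c,40), (d,40)}
  {b, c, d} × {41} = {(b,41), (c,41), (d,41)}
  {c} × {40, 41, 42} = {(c,40), (c,41), (c,42)}
  {d} × {40, 41, 42} = {(d,40), (d,41), (d,42)}
  {b, c} × {40, 41} = {(b,40), (b,41), (c,40), (c,41)}
  {b, d} × {40, 41} = {(b,40), (b,41), (d,40), (d,41)}
  {c, d} × {40, 41} = {(c,40), (c,41), (d,40), (d,41)}
  {b, c} × {40, 41, 42} = {(b,40), (b,41), (b,42), (c,40), (c,41), (c,42)}
  {b, d} × {40, 41, 42} = {(b,40), (b,41), (b,42), (d,40), (d,41), (d,42)}
  {b, c, d} × {40, 41} = {(b,40), (b,41), (c,40), (c,41), (d,40), (d,41)}
  {c, d} × {40, 41, 42} = {(c,40), (c,41), (c,42), (d,40), (d,41), (d,42)}
  {b, c, d} × {40, 41, 42} = {(b,40), (b,41), (b,42), (c,40), (c,41), (c,42), (d,40), (d,41), (d,42)}
These 29 distinct sets form the basis B.
Close under arbitrary unions to get τ_{X×Y}; counting gives |τ_{X×Y}| = 125.


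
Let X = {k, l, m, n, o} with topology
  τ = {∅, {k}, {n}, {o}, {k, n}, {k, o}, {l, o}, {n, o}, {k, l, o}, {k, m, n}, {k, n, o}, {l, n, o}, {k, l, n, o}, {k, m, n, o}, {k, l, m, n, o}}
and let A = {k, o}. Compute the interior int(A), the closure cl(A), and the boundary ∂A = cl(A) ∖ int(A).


int(A) = {k, o}, cl(A) = {k, l, m, o}, ∂A = {l, m}.

Closed sets in (X, τ) are complements of opens:
  closed(X, τ) = {∅, {l}, {m}, {k, m}, {l, m}, {l, o}, {m, n}, {k, l, m}, {k, m, n}, {l, m, n}, {l, m, o}, {k, l, m, n}, {k, l, m, o}, {l, m, n, o}, {k, l, m, n, o}}.
int(A) = ⋃ {U ∈ τ : U ⊆ A}. Opens contained in A: ∅, {k}, {o}, {k, o}.
Taking the union of these: int(A) = {k, o}.
cl(A) = ⋂ {C closed : A ⊆ C}. Closed sets containing A: {k, l, m, o}, {k, l, m, n, o}.
Intersecting these: cl(A) = {k, l, m, o}.
∂A = cl(A) ∖ int(A) = {k, l, m, o} ∖ {k, o} = {l, m}.


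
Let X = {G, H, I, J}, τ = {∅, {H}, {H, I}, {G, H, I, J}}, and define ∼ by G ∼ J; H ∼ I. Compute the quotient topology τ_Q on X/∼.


X/∼ = {[G=J], [H=I]}; |τ_Q| = 3.

Equivalence classes: [G=J], [H=I].
Quotient map π: X → X/∼ sends G ↦ [G=J], H ↦ [H=I], I ↦ [H=I], J ↦ [G=J].
For each subset V ⊆ X/∼, compute π^{-1}(V) ⊆ X and check whether π^{-1}(V) ∈ τ. V is open in τ_Q iff π^{-1}(V) ∈ τ.
  V = {}: π^{-1}(V) = ∅ ∈ τ ✓.
  V = {[G=J]}: π^{-1}(V) = {G, J} ∉ τ ✗.
  V = {[H=I]}: π^{-1}(V) = {H, I} ∈ τ ✓.
  V = {[G=J], [H=I]}: π^{-1}(V) = {G, H, I, J} ∈ τ ✓.
Open sets in the quotient: τ_Q = {{}, {[H=I]}, {[G=J], [H=I]}} (3 elements).


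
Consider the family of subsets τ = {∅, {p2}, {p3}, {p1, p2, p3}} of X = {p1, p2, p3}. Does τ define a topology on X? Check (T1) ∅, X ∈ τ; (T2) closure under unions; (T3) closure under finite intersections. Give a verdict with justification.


τ is NOT a topology on X.

Axiom (T1): ∅ ∈ τ? Yes; X ∈ τ? Yes.
Axiom (T2/T3): check pairwise unions and intersections of members of τ.
Counterexample for (T2): {p2} ∪ {p3} = {p2, p3} ∉ τ. Therefore τ is NOT a topology.


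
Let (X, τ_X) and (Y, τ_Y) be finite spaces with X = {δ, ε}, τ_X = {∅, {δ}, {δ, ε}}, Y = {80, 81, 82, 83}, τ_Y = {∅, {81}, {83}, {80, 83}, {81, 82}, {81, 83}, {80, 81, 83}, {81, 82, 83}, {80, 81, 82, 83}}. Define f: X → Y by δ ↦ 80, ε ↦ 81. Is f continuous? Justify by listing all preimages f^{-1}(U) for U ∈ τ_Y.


f is NOT continuous.

Compute f^{-1}(U) for each U ∈ τ_Y:
  U = ∅: f^{-1}(U) = ∅ ∈ τ_X ✓.
  U = {81}: f^{-1}(U) = {ε} ∉ τ_X ✗.
  U = {83}: f^{-1}(U) = ∅ ∈ τ_X ✓.
  U = {80, 83}: f^{-1}(U) = {δ} ∈ τ_X ✓.
  U = {81, 82}: f^{-1}(U) = {ε} ∉ τ_X ✗.
  U = {81, 83}: f^{-1}(U) = {ε} ∉ τ_X ✗.
  U = {80, 81, 83}: f^{-1}(U) = {δ, ε} ∈ τ_X ✓.
  U = {81, 82, 83}: f^{-1}(U) = {ε} ∉ τ_X ✗.
  U = {80, 81, 82, 83}: f^{-1}(U) = {δ, ε} ∈ τ_X ✓.
Found U = {81} with f^{-1}(U) = {ε} not in τ_X. Therefore f is NOT continuous.


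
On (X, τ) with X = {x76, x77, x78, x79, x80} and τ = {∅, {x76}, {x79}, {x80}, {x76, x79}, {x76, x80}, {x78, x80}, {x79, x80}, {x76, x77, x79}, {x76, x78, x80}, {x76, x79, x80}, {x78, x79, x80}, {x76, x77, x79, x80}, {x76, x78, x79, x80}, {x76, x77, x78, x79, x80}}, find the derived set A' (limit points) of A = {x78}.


A' = ∅

For each x ∈ X, list the open sets U ∈ τ with x ∈ U, then check whether U ∩ (A ∖ {x}) ≠ ∅ for every such U.
  x = x76: open {x76} ∋ x has {x76} ∩ (A ∖ {x76}) = ∅, so x is NOT a limit point.
  x = x77: open {x76, x77, x79} ∋ x has {x76, x77, x79} ∩ (A ∖ {x77}) = ∅, so x is NOT a limit point.
  x = x78: open {x78, x80} ∋ x has {x78, x80} ∩ (A ∖ {x78}) = ∅, so x is NOT a limit point.
  x = x79: open {x79} ∋ x has {x79} ∩ (A ∖ {x79}) = ∅, so x is NOT a limit point.
  x = x80: open {x80} ∋ x has {x80} ∩ (A ∖ {x80}) = ∅, so x is NOT a limit point.
Collecting: A' = ∅.


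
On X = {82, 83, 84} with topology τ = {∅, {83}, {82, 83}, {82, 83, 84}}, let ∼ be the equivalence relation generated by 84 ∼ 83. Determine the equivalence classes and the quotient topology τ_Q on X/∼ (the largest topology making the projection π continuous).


X/∼ = {[82], [83=84]}; |τ_Q| = 2.

Equivalence classes: [82], [83=84].
Quotient map π: X → X/∼ sends 82 ↦ [82], 83 ↦ [83=84], 84 ↦ [83=84].
For each subset V ⊆ X/∼, compute π^{-1}(V) ⊆ X and check whether π^{-1}(V) ∈ τ. V is open in τ_Q iff π^{-1}(V) ∈ τ.
  V = {}: π^{-1}(V) = ∅ ∈ τ ✓.
  V = {[82]}: π^{-1}(V) = {82} ∉ τ ✗.
  V = {[83=84]}: π^{-1}(V) = {83, 84} ∉ τ ✗.
  V = {[82], [83=84]}: π^{-1}(V) = {82, 83, 84} ∈ τ ✓.
Open sets in the quotient: τ_Q = {{}, {[82], [83=84]}} (2 elements).


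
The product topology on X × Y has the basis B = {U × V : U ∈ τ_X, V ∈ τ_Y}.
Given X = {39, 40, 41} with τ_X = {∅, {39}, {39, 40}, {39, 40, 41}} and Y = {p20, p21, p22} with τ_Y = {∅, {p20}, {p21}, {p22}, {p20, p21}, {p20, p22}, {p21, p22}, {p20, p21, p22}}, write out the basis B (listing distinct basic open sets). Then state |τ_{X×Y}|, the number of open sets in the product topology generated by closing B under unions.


Basis B = {∅ × ∅, {39} × {p20}, {39} × {p21}, {39} × {p22}, {39} × {p20, p21}, {39} × {p20, p22}, {39, 40} × {p20}, {39} × {p21, p22}, {39, 40} × {p21}, {39, 40} × {p22}, {39} × {p20, p21, p22}, {39, 40, 41} × {p20}, {39, 40, 41} × {p21}, {39, 40, 41} × {p22}, {39, 40} × {p20, p21}, {39, 40} × {p20, p22}, {39, 40} × {p21, p22}, {39, 40} × {p20, p21, p22}, {39, 40, 41} × {p20, p21}, {39, 40, 41} × {p20, p22}, {39, 40, 41} × {p21, p22}, {39, 40, 41} × {p20, p21, p22}}; |τ_{X×Y}| = 64.

Enumerate products U × V with U ∈ τ_X, V ∈ τ_Y (deduplicated):
  ∅ × ∅ = {} (∅)
  {39} × {p20} = {(39,p20)}
  {39} × {p21} = {(39,p21)}
  {39} × {p22} = {(39,p22)}
  {39} × {p20, p21} = {(39,p20), (39,p21)}
  {39} × {p20, p22} = {(39,p20), (39,p22)}
  {39, 40} × {p20} = {(39,p20), (40,p20)}
  {39} × {p21, p22} = {(39,p21), (39,p22)}
  {39, 40} × {p21} = {(39,p21), (40,p21)}
  {39, 40} × {p22} = {(39,p22), (40,p22)}
  {39} × {p20, p21, p22} = {(39,p20), (39,p21), (39,p22)}
  {39, 40, 41} × {p20} = {(39,p20), (40,p20), (41,p20)}
  {39, 40, 41} × {p21} = {(39,p21), (40,p21), (41,p21)}
  {39, 40, 41} × {p22} = {(39,p22), (40,p22), (41,p22)}
  {39, 40} × {p20, p21} = {(39,p20), (39,p21), (40,p20), (40,p21)}
  {39, 40} × {p20, p22} = {(39,p20), (39,p22), (40,p20), (40,p22)}
  {39, 40} × {p21, p22} = {(39,p21), (39,p22), (40,p21), (40,p22)}
  {39, 40} × {p20, p21, p22} = {(39,p20), (39,p21), (39,p22), (40,p20), (40,p21), (40,p22)}
  {39, 40, 41} × {p20, p21} = {(39,p20), (39,p21), (40,p20), (40,p21), (41,p20), (41,p21)}
  {39, 40, 41} × {p20, p22} = {(39,p20), (39,p22), (40,p20), (40,p22), (41,p20), (41,p22)}
  {39, 40, 41} × {p21, p22} = {(39,p21), (39,p22), (40,p21), (40,p22), (41,p21), (41,p22)}
  {39, 40, 41} × {p20, p21, p22} = {(39,p20), (39,p21), (39,p22), (40,p20), (40,p21), (40,p22), (41,p20), (41,p21), (41,p22)}
These 22 distinct sets form the basis B.
Close under arbitrary unions to get τ_{X×Y}; counting gives |τ_{X×Y}| = 64.


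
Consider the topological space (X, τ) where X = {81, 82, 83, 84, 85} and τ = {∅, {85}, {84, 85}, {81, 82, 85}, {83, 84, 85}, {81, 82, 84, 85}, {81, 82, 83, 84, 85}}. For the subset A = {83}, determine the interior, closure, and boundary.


int(A) = ∅, cl(A) = {83}, ∂A = {83}.

Closed sets in (X, τ) are complements of opens:
  closed(X, τ) = {∅, {83}, {81, 82}, {83, 84}, {81, 82, 83}, {81, 82, 83, 84}, {81, 82, 83, 84, 85}}.
int(A) = ⋃ {U ∈ τ : U ⊆ A}. Opens contained in A: ∅.
Taking the union of these: int(A) = ∅.
cl(A) = ⋂ {C closed : A ⊆ C}. Closed sets containing A: {83}, {83, 84}, {81, 82, 83}, {81, 82, 83, 84}, {81, 82, 83, 84, 85}.
Intersecting these: cl(A) = {83}.
∂A = cl(A) ∖ int(A) = {83} ∖ ∅ = {83}.


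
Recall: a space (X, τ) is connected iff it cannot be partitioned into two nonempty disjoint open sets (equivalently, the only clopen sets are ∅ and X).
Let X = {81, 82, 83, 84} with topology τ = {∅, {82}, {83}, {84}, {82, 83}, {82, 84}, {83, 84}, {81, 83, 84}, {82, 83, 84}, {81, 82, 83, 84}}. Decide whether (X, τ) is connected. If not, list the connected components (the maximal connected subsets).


(X, τ) is disconnected; components = [{82}, {81, 83, 84}].

Find clopen sets (U ∈ τ with X ∖ U ∈ τ):
  U = ∅, X ∖ U = {81, 82, 83, 84} — both open, so U is clopen.
  U = {82}, X ∖ U = {81, 83, 84} — both open, so U is clopen.
  U = {81, 83, 84}, X ∖ U = {82} — both open, so U is clopen.
  U = {81, 82, 83, 84}, X ∖ U = ∅ — both open, so U is clopen.
Nontrivial clopen(s) exist: e.g. {82}. So (X, τ) is disconnected.
Compute connected components by grouping points that agree on all clopens:
  component: {82}
  component: {81, 83, 84}


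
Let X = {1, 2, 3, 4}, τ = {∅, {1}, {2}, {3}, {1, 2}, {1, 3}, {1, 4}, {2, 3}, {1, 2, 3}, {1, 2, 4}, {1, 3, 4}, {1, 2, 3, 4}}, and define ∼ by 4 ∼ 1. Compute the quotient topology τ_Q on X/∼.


X/∼ = {[1=4], [2], [3]}; |τ_Q| = 8.

Equivalence classes: [1=4], [2], [3].
Quotient map π: X → X/∼ sends 1 ↦ [1=4], 2 ↦ [2], 3 ↦ [3], 4 ↦ [1=4].
For each subset V ⊆ X/∼, compute π^{-1}(V) ⊆ X and check whether π^{-1}(V) ∈ τ. V is open in τ_Q iff π^{-1}(V) ∈ τ.
  V = {}: π^{-1}(V) = ∅ ∈ τ ✓.
  V = {[1=4]}: π^{-1}(V) = {1, 4} ∈ τ ✓.
  V = {[2]}: π^{-1}(V) = {2} ∈ τ ✓.
  V = {[1=4], [2]}: π^{-1}(V) = {1, 2, 4} ∈ τ ✓.
  V = {[3]}: π^{-1}(V) = {3} ∈ τ ✓.
  V = {[1=4], [3]}: π^{-1}(V) = {1, 3, 4} ∈ τ ✓.
  V = {[2], [3]}: π^{-1}(V) = {2, 3} ∈ τ ✓.
  V = {[1=4], [2], [3]}: π^{-1}(V) = {1, 2, 3, 4} ∈ τ ✓.
Open sets in the quotient: τ_Q = {{}, {[1=4]}, {[2]}, {[1=4], [2]}, {[3]}, {[1=4], [3]}, {[2], [3]}, {[1=4], [2], [3]}} (8 elements).


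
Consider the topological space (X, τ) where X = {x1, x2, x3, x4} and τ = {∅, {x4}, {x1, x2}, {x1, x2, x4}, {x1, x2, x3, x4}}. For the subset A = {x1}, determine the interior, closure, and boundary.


int(A) = ∅, cl(A) = {x1, x2, x3}, ∂A = {x1, x2, x3}.

Closed sets in (X, τ) are complements of opens:
  closed(X, τ) = {∅, {x3}, {x3, x4}, {x1, x2, x3}, {x1, x2, x3, x4}}.
int(A) = ⋃ {U ∈ τ : U ⊆ A}. Opens contained in A: ∅.
Taking the union of these: int(A) = ∅.
cl(A) = ⋂ {C closed : A ⊆ C}. Closed sets containing A: {x1, x2, x3}, {x1, x2, x3, x4}.
Intersecting these: cl(A) = {x1, x2, x3}.
∂A = cl(A) ∖ int(A) = {x1, x2, x3} ∖ ∅ = {x1, x2, x3}.


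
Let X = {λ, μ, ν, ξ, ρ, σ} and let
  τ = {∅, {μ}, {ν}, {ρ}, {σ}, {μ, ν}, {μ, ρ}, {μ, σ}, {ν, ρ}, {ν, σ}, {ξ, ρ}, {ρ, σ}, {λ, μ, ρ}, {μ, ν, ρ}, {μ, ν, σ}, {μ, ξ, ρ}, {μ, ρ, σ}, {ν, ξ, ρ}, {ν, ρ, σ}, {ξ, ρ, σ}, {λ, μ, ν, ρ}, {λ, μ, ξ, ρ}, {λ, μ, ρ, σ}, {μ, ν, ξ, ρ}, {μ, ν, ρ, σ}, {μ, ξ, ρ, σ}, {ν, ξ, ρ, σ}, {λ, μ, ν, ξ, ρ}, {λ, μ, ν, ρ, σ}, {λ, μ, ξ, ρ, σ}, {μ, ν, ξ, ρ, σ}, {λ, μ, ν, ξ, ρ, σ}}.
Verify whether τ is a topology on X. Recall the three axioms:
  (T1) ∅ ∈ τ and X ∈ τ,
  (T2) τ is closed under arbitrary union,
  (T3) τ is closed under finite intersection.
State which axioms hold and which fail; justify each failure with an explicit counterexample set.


τ IS a topology on X.

Axiom (T1): ∅ ∈ τ? Yes; X ∈ τ? Yes.
Axiom (T2/T3): check pairwise unions and intersections of members of τ.
All pairwise intersections and unions checked — each lies in τ. Therefore τ satisfies (T1), (T2), (T3): it IS a topology on X.


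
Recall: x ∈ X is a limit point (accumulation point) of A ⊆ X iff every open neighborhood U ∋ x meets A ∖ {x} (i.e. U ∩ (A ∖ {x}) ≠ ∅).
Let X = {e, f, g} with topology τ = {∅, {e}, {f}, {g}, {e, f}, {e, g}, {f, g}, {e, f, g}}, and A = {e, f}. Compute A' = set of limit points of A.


A' = ∅

For each x ∈ X, list the open sets U ∈ τ with x ∈ U, then check whether U ∩ (A ∖ {x}) ≠ ∅ for every such U.
  x = e: open {e} ∋ x has {e} ∩ (A ∖ {e}) = ∅, so x is NOT a limit point.
  x = f: open {f} ∋ x has {f} ∩ (A ∖ {f}) = ∅, so x is NOT a limit point.
  x = g: open {g} ∋ x has {g} ∩ (A ∖ {g}) = ∅, so x is NOT a limit point.
Collecting: A' = ∅.


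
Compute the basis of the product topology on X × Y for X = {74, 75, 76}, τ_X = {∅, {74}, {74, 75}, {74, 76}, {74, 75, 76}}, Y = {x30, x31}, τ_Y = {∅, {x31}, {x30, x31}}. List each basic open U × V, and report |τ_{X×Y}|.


Basis B = {∅ × ∅, {74} × {x31}, {74} × {x30, x31}, {74, 75} × {x31}, {74, 76} × {x31}, {74, 75, 76} × {x31}, {74, 75} × {x30, x31}, {74, 76} × {x30, x31}, {74, 75, 76} × {x30, x31}}; |τ_{X×Y}| = 14.

Enumerate products U × V with U ∈ τ_X, V ∈ τ_Y (deduplicated):
  ∅ × ∅ = {} (∅)
  {74} × {x31} = {(74,x31)}
  {74} × {x30, x31} = {(74,x30), (74,x31)}
  {74, 75} × {x31} = {(74,x31), (75,x31)}
  {74, 76} × {x31} = {(74,x31), (76,x31)}
  {74, 75, 76} × {x31} = {(74,x31), (75,x31), (76,x31)}
  {74, 75} × {x30, x31} = {(74,x30), (74,x31), (75,x30), (75,x31)}
  {74, 76} × {x30, x31} = {(74,x30), (74,x31), (76,x30), (76,x31)}
  {74, 75, 76} × {x30, x31} = {(74,x30), (74,x31), (75,x30), (75,x31), (76,x30), (76,x31)}
These 9 distinct sets form the basis B.
Close under arbitrary unions to get τ_{X×Y}; counting gives |τ_{X×Y}| = 14.


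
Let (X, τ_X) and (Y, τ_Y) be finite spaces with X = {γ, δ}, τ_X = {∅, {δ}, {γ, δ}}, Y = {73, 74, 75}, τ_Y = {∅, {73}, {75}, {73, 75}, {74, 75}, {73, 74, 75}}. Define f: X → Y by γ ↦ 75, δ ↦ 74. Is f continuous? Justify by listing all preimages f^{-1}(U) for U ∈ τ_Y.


f is NOT continuous.

Compute f^{-1}(U) for each U ∈ τ_Y:
  U = ∅: f^{-1}(U) = ∅ ∈ τ_X ✓.
  U = {73}: f^{-1}(U) = ∅ ∈ τ_X ✓.
  U = {75}: f^{-1}(U) = {γ} ∉ τ_X ✗.
  U = {73, 75}: f^{-1}(U) = {γ} ∉ τ_X ✗.
  U = {74, 75}: f^{-1}(U) = {γ, δ} ∈ τ_X ✓.
  U = {73, 74, 75}: f^{-1}(U) = {γ, δ} ∈ τ_X ✓.
Found U = {75} with f^{-1}(U) = {γ} not in τ_X. Therefore f is NOT continuous.


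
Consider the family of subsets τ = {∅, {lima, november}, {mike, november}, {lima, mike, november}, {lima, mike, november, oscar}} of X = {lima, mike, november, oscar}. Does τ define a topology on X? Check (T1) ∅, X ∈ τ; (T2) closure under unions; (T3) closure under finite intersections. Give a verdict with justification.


τ is NOT a topology on X.

Axiom (T1): ∅ ∈ τ? Yes; X ∈ τ? Yes.
Axiom (T2/T3): check pairwise unions and intersections of members of τ.
Counterexample for (T3): {lima, november} ∩ {mike, november} = {november} ∉ τ. Therefore τ is NOT a topology.


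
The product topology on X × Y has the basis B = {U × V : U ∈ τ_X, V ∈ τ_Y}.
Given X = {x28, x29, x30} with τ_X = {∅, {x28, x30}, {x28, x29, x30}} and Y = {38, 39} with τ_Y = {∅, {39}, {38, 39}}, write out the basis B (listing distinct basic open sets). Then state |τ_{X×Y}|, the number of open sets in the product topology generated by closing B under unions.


Basis B = {∅ × ∅, {x28, x30} × {39}, {x28, x29, x30} × {39}, {x28, x30} × {38, 39}, {x28, x29, x30} × {38, 39}}; |τ_{X×Y}| = 6.

Enumerate products U × V with U ∈ τ_X, V ∈ τ_Y (deduplicated):
  ∅ × ∅ = {} (∅)
  {x28, x30} × {39} = {(x28,39), (x30,39)}
  {x28, x29, x30} × {39} = {(x28,39), (x29,39), (x30,39)}
  {x28, x30} × {38, 39} = {(x28,38), (x28,39), (x30,38), (x30,39)}
  {x28, x29, x30} × {38, 39} = {(x28,38), (x28,39), (x29,38), (x29,39), (x30,38), (x30,39)}
These 5 distinct sets form the basis B.
Close under arbitrary unions to get τ_{X×Y}; counting gives |τ_{X×Y}| = 6.


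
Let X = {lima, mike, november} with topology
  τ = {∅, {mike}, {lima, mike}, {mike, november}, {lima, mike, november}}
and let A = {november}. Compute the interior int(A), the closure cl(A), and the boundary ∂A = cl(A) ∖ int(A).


int(A) = ∅, cl(A) = {november}, ∂A = {november}.

Closed sets in (X, τ) are complements of opens:
  closed(X, τ) = {∅, {lima}, {november}, {lima, november}, {lima, mike, november}}.
int(A) = ⋃ {U ∈ τ : U ⊆ A}. Opens contained in A: ∅.
Taking the union of these: int(A) = ∅.
cl(A) = ⋂ {C closed : A ⊆ C}. Closed sets containing A: {november}, {lima, november}, {lima, mike, november}.
Intersecting these: cl(A) = {november}.
∂A = cl(A) ∖ int(A) = {november} ∖ ∅ = {november}.


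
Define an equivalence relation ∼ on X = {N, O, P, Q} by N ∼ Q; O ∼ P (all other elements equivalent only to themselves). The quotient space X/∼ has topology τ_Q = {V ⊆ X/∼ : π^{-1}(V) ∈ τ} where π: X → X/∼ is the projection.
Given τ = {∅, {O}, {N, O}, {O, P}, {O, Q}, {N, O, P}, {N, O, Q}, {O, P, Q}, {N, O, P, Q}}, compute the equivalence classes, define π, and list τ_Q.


X/∼ = {[N=Q], [O=P]}; |τ_Q| = 3.

Equivalence classes: [N=Q], [O=P].
Quotient map π: X → X/∼ sends N ↦ [N=Q], O ↦ [O=P], P ↦ [O=P], Q ↦ [N=Q].
For each subset V ⊆ X/∼, compute π^{-1}(V) ⊆ X and check whether π^{-1}(V) ∈ τ. V is open in τ_Q iff π^{-1}(V) ∈ τ.
  V = {}: π^{-1}(V) = ∅ ∈ τ ✓.
  V = {[N=Q]}: π^{-1}(V) = {N, Q} ∉ τ ✗.
  V = {[O=P]}: π^{-1}(V) = {O, P} ∈ τ ✓.
  V = {[N=Q], [O=P]}: π^{-1}(V) = {N, O, P, Q} ∈ τ ✓.
Open sets in the quotient: τ_Q = {{}, {[O=P]}, {[N=Q], [O=P]}} (3 elements).


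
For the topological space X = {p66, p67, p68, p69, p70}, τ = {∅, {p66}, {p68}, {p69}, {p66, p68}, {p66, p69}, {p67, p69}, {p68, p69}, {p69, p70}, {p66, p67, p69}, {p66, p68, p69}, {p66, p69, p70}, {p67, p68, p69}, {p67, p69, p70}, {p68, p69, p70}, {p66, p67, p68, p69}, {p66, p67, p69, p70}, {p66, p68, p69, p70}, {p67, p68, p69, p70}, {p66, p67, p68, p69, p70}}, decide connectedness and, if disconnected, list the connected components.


(X, τ) is disconnected; components = [{p66}, {p68}, {p67, p69, p70}].

Find clopen sets (U ∈ τ with X ∖ U ∈ τ):
  U = ∅, X ∖ U = {p66, p67, p68, p69, p70} — both open, so U is clopen.
  U = {p66}, X ∖ U = {p67, p68, p69, p70} — both open, so U is clopen.
  U = {p68}, X ∖ U = {p66, p67, p69, p70} — both open, so U is clopen.
  U = {p66, p68}, X ∖ U = {p67, p69, p70} — both open, so U is clopen.
  U = {p67, p69, p70}, X ∖ U = {p66, p68} — both open, so U is clopen.
  U = {p66, p67, p69, p70}, X ∖ U = {p68} — both open, so U is clopen.
  U = {p67, p68, p69, p70}, X ∖ U = {p66} — both open, so U is clopen.
  U = {p66, p67, p68, p69, p70}, X ∖ U = ∅ — both open, so U is clopen.
Nontrivial clopen(s) exist: e.g. {p67, p69, p70}. So (X, τ) is disconnected.
Compute connected components by grouping points that agree on all clopens:
  component: {p66}
  component: {p68}
  component: {p67, p69, p70}


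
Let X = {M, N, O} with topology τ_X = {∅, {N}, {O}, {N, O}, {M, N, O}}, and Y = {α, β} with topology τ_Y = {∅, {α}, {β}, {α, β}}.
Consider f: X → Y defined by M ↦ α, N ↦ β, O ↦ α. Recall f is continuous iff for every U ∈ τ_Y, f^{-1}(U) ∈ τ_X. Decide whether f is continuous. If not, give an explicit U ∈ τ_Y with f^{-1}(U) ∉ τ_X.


f is NOT continuous.

Compute f^{-1}(U) for each U ∈ τ_Y:
  U = ∅: f^{-1}(U) = ∅ ∈ τ_X ✓.
  U = {α}: f^{-1}(U) = {M, O} ∉ τ_X ✗.
  U = {β}: f^{-1}(U) = {N} ∈ τ_X ✓.
  U = {α, β}: f^{-1}(U) = {M, N, O} ∈ τ_X ✓.
Found U = {α} with f^{-1}(U) = {M, O} not in τ_X. Therefore f is NOT continuous.
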